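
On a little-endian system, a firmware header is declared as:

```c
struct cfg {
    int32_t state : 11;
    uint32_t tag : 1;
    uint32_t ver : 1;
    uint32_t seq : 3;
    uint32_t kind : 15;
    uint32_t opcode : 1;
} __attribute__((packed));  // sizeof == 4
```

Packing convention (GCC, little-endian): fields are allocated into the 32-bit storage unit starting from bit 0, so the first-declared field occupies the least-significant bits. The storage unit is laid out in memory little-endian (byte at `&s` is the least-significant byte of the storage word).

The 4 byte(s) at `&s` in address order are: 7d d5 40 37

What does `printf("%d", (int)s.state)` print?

[0]=0x7d [1]=0xd5 [2]=0x40 [3]=0x37 (little-endian) → word 0x3740d57d
state:11 @ bit 0 → (0x3740d57d>>0)&0x7ff = 0x57d  ←
tag:1 @ bit 11 → (0x3740d57d>>11)&0x1 = 0x0
ver:1 @ bit 12 → (0x3740d57d>>12)&0x1 = 0x1
seq:3 @ bit 13 → (0x3740d57d>>13)&0x7 = 0x6
kind:15 @ bit 16 → (0x3740d57d>>16)&0x7fff = 0x3740
opcode:1 @ bit 31 → (0x3740d57d>>31)&0x1 = 0x0
state signed 11b, MSB=1: 1405 - 2048 = -643

-643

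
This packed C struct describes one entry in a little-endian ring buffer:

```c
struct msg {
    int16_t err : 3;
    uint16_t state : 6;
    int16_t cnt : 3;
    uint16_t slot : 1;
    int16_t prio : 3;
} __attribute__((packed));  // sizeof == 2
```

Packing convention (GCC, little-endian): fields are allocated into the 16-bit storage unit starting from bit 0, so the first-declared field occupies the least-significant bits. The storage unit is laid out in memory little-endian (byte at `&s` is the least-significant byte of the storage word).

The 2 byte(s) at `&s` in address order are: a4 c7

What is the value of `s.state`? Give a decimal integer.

[0]=0xa4 [1]=0xc7 (little-endian) → word 0xc7a4
err:3 @ bit 0 → (0xc7a4>>0)&0x7 = 0x4
state:6 @ bit 3 → (0xc7a4>>3)&0x3f = 0x34  ←
cnt:3 @ bit 9 → (0xc7a4>>9)&0x7 = 0x3
slot:1 @ bit 12 → (0xc7a4>>12)&0x1 = 0x0
prio:3 @ bit 13 → (0xc7a4>>13)&0x7 = 0x6

52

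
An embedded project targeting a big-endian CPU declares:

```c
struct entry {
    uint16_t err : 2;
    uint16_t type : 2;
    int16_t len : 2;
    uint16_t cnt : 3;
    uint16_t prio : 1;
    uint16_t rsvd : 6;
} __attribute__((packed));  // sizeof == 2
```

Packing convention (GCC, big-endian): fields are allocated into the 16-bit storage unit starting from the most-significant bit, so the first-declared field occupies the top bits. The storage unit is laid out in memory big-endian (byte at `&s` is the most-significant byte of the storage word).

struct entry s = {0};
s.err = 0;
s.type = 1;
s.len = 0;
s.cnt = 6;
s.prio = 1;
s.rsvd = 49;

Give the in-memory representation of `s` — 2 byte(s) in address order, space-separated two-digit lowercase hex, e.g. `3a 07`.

[14+:2] err=0 & 0x3 = 0x0; word=0x0000
[12+:2] type=1 & 0x3 = 0x1; word=0x1000
[10+:2] len=0 & 0x3 = 0x0; word=0x1000
[7+:3] cnt=6 & 0x7 = 0x6; word=0x1300
[6+:1] prio=1 & 0x1 = 0x1; word=0x1340
[0+:6] rsvd=49 & 0x3f = 0x31; word=0x1371
word = 0x1371 → big-endian bytes:
  [0]=0x13  [1]=0x71

13 71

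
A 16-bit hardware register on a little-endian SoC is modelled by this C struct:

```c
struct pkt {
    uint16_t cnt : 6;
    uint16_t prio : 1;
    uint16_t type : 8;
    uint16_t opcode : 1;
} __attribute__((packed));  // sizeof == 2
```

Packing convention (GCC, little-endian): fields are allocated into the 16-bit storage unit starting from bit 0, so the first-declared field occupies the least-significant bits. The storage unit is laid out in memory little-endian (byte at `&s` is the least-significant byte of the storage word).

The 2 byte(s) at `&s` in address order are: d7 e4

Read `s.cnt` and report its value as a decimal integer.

23

[0]=0xd7 [1]=0xe4 (little-endian) → word 0xe4d7
cnt:6 @ bit 0 → (0xe4d7>>0)&0x3f = 0x17  ←
prio:1 @ bit 6 → (0xe4d7>>6)&0x1 = 0x1
type:8 @ bit 7 → (0xe4d7>>7)&0xff = 0xc9
opcode:1 @ bit 15 → (0xe4d7>>15)&0x1 = 0x1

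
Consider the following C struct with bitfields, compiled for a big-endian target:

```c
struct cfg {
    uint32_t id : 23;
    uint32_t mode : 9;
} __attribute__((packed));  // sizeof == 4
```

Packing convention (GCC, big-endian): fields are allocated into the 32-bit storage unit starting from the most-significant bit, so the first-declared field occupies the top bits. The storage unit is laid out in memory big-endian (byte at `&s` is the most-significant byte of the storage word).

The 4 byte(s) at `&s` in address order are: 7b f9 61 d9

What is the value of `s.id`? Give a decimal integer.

4062384

[0]=0x7b [1]=0xf9 [2]=0x61 [3]=0xd9 (big-endian) → word 0x7bf961d9
id:23 @ bit 9 → (0x7bf961d9>>9)&0x7fffff = 0x3dfcb0  ←
mode:9 @ bit 0 → (0x7bf961d9>>0)&0x1ff = 0x1d9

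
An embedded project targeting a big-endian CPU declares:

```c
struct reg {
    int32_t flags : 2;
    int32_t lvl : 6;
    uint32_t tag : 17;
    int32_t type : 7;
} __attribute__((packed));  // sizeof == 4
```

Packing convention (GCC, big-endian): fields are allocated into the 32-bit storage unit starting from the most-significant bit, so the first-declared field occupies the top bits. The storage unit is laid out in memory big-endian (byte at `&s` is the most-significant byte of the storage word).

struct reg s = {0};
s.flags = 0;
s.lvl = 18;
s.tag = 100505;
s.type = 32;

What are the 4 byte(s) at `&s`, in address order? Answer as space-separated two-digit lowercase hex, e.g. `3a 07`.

12 c4 4c a0

[30+:2] flags=0 & 0x3 = 0x0; word=0x00000000
[24+:6] lvl=18 & 0x3f = 0x12; word=0x12000000
[7+:17] tag=100505 & 0x1ffff = 0x18899; word=0x12c44c80
[0+:7] type=32 & 0x7f = 0x20; word=0x12c44ca0
word = 0x12c44ca0 → big-endian bytes:
  [0]=0x12  [1]=0xc4  [2]=0x4c  [3]=0xa0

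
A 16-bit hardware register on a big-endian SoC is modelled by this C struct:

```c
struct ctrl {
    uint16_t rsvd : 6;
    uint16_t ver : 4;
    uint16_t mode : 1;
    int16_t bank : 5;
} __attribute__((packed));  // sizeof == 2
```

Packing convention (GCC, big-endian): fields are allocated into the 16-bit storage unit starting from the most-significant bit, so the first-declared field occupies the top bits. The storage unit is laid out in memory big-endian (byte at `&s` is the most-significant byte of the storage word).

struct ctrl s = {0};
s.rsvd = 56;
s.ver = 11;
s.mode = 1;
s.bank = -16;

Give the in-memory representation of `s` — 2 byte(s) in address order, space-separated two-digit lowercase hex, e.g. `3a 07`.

e2 f0

[10+:6] rsvd=56 & 0x3f = 0x38; word=0xe000
[6+:4] ver=11 & 0xf = 0xb; word=0xe2c0
[5+:1] mode=1 & 0x1 = 0x1; word=0xe2e0
[0+:5] bank=-16 & 0x1f = 0x10; word=0xe2f0
word = 0xe2f0 → big-endian bytes:
  [0]=0xe2  [1]=0xf0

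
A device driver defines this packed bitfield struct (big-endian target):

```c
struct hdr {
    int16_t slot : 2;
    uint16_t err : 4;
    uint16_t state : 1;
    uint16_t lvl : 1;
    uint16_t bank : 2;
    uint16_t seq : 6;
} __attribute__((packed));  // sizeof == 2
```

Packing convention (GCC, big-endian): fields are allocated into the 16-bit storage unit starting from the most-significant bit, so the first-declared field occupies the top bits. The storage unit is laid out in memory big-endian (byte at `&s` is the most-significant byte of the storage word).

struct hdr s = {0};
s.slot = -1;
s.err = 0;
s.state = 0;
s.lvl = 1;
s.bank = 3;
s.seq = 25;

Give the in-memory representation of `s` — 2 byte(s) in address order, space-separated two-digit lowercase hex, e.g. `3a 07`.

slot (2b) val=-1 bits=0x3 at bit 14: 0xc000
err (4b) val=0 bits=0x0 at bit 10: 0xc000
state (1b) val=0 bits=0x0 at bit 9: 0xc000
lvl (1b) val=1 bits=0x1 at bit 8: 0xc100
bank (2b) val=3 bits=0x3 at bit 6: 0xc1c0
seq (6b) val=25 bits=0x19 at bit 0: 0xc1d9
word = 0xc1d9 → big-endian bytes:
  [0]=0xc1  [1]=0xd9

c1 d9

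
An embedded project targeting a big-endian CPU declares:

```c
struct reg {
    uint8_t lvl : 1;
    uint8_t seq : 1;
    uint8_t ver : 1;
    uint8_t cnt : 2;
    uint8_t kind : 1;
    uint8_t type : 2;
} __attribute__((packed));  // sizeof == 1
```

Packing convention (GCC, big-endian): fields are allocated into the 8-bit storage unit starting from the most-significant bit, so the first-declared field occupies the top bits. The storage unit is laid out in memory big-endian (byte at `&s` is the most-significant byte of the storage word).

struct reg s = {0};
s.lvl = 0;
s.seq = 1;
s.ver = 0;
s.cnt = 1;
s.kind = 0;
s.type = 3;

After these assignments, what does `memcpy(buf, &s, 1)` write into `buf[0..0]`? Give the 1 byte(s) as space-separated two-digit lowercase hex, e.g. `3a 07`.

lvl:1 = 0 → 0x0 << 7 → word 0x00
seq:1 = 1 → 0x1 << 6 → word 0x40
ver:1 = 0 → 0x0 << 5 → word 0x40
cnt:2 = 1 → 0x1 << 3 → word 0x48
kind:1 = 0 → 0x0 << 2 → word 0x48
type:2 = 3 → 0x3 << 0 → word 0x4b
word = 0x4b → big-endian bytes:
  [0]=0x4b

4b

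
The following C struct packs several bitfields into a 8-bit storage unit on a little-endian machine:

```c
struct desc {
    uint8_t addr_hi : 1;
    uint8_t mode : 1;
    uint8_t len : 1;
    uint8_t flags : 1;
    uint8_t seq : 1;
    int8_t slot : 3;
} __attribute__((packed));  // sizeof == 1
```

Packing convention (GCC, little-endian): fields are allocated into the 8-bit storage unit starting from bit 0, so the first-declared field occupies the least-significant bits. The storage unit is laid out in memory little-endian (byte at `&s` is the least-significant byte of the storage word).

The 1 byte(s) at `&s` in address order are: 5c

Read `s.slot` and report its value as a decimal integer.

2

[0]=0x5c (little-endian) → word 0x5c
addr_hi:1 @ bit 0 → (0x5c>>0)&0x1 = 0x0
mode:1 @ bit 1 → (0x5c>>1)&0x1 = 0x0
len:1 @ bit 2 → (0x5c>>2)&0x1 = 0x1
flags:1 @ bit 3 → (0x5c>>3)&0x1 = 0x1
seq:1 @ bit 4 → (0x5c>>4)&0x1 = 0x1
slot:3 @ bit 5 → (0x5c>>5)&0x7 = 0x2  ←
slot signed 3b, MSB=0: value = 2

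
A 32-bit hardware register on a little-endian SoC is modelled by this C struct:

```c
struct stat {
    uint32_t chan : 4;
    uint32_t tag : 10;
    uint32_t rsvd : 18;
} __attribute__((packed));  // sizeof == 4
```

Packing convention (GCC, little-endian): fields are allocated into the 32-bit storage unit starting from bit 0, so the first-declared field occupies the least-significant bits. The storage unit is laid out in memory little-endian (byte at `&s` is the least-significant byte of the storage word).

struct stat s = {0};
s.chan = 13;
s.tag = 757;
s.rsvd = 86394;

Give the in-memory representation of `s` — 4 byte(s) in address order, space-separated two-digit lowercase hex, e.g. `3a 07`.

5d af 5e 54

[0+:4] chan=13 & 0xf = 0xd; word=0x0000000d
[4+:10] tag=757 & 0x3ff = 0x2f5; word=0x00002f5d
[14+:18] rsvd=86394 & 0x3ffff = 0x1517a; word=0x545eaf5d
word = 0x545eaf5d → little-endian bytes:
  [0]=0x5d  [1]=0xaf  [2]=0x5e  [3]=0x54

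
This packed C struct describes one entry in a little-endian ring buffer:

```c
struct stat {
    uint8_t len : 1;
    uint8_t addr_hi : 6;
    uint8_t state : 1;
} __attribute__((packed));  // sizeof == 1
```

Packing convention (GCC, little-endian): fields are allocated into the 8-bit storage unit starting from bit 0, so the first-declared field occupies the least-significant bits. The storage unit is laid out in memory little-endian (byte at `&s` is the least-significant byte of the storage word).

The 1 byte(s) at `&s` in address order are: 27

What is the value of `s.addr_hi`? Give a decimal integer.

19

[0]=0x27 (little-endian) → word 0x27
len [0+:1] = (word>>0) & 0x1 = 1
addr_hi [1+:6] = (word>>1) & 0x3f = 19  ←
state [7+:1] = (word>>7) & 0x1 = 0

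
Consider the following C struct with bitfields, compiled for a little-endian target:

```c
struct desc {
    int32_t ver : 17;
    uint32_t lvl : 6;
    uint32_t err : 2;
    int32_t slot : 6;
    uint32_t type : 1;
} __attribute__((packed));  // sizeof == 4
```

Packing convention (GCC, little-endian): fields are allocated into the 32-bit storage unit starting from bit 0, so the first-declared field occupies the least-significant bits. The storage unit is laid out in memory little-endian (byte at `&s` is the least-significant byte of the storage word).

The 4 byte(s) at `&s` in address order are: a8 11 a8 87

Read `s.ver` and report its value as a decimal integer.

4520

[0]=0xa8 [1]=0x11 [2]=0xa8 [3]=0x87 (little-endian) → word 0x87a811a8
ver [0+:17] = (word>>0) & 0x1ffff = 4520  ←
lvl [17+:6] = (word>>17) & 0x3f = 20
err [23+:2] = (word>>23) & 0x3 = 3
slot [25+:6] = (word>>25) & 0x3f = 3
type [31+:1] = (word>>31) & 0x1 = 1
ver signed 17b, MSB=0: value = 4520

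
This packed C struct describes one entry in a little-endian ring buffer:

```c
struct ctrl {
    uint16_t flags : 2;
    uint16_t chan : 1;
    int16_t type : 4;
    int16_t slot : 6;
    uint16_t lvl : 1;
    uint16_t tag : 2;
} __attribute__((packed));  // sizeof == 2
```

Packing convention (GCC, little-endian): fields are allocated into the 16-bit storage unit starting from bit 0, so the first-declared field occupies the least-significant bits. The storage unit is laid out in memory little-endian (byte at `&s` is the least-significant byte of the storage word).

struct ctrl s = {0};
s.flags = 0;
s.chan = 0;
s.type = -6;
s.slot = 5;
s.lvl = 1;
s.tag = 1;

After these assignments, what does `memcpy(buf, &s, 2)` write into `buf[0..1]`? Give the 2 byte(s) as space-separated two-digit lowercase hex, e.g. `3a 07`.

d0 62

flags:2 = 0 → 0x0 << 0 → word 0x0000
chan:1 = 0 → 0x0 << 2 → word 0x0000
type:4 = -6 → 0xa << 3 → word 0x0050
slot:6 = 5 → 0x5 << 7 → word 0x02d0
lvl:1 = 1 → 0x1 << 13 → word 0x22d0
tag:2 = 1 → 0x1 << 14 → word 0x62d0
word = 0x62d0 → little-endian bytes:
  [0]=0xd0  [1]=0x62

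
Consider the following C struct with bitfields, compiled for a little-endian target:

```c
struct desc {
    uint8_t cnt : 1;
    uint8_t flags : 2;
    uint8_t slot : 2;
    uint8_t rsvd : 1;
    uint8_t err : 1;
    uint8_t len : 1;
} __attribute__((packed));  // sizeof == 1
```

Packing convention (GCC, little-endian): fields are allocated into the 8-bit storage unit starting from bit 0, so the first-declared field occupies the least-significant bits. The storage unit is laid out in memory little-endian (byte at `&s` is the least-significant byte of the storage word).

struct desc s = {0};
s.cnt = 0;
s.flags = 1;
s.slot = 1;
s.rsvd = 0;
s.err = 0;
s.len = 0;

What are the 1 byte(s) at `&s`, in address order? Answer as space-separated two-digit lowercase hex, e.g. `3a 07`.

cnt:1 = 0 → 0x0 << 0 → word 0x00
flags:2 = 1 → 0x1 << 1 → word 0x02
slot:2 = 1 → 0x1 << 3 → word 0x0a
rsvd:1 = 0 → 0x0 << 5 → word 0x0a
err:1 = 0 → 0x0 << 6 → word 0x0a
len:1 = 0 → 0x0 << 7 → word 0x0a
word = 0x0a → little-endian bytes:
  [0]=0x0a

0a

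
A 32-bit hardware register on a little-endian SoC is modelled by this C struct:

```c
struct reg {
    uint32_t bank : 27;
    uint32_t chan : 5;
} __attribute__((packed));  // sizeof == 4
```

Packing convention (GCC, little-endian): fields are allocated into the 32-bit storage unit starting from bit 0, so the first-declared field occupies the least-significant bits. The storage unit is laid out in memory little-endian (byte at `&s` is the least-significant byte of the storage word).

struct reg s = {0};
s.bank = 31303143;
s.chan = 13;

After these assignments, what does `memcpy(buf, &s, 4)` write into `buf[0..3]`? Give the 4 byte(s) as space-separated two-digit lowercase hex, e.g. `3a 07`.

bank (27b) val=31303143 bits=0x1dda5e7 at bit 0: 0x01dda5e7
chan (5b) val=13 bits=0xd at bit 27: 0x69dda5e7
word = 0x69dda5e7 → little-endian bytes:
  [0]=0xe7  [1]=0xa5  [2]=0xdd  [3]=0x69

e7 a5 dd 69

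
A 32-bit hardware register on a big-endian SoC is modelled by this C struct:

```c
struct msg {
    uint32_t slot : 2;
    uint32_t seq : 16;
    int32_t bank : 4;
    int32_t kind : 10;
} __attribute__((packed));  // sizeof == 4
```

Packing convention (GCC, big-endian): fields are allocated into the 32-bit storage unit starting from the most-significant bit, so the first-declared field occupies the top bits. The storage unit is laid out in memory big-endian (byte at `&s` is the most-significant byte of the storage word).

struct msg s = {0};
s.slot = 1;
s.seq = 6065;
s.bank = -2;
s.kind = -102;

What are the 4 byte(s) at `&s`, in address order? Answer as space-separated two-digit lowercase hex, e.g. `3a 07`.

45 ec 7b 9a

slot (2b) val=1 bits=0x1 at bit 30: 0x40000000
seq (16b) val=6065 bits=0x17b1 at bit 14: 0x45ec4000
bank (4b) val=-2 bits=0xe at bit 10: 0x45ec7800
kind (10b) val=-102 bits=0x39a at bit 0: 0x45ec7b9a
word = 0x45ec7b9a → big-endian bytes:
  [0]=0x45  [1]=0xec  [2]=0x7b  [3]=0x9a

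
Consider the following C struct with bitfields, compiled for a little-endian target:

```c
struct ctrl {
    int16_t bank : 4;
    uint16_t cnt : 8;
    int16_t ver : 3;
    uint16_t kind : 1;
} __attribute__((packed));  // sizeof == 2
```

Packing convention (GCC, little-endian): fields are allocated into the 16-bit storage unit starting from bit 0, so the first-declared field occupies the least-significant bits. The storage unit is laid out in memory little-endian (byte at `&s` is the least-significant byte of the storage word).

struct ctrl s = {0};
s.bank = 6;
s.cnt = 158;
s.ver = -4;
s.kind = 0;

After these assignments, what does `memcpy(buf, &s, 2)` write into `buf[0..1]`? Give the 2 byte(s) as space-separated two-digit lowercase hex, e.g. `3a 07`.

e6 49

[0+:4] bank=6 & 0xf = 0x6; word=0x0006
[4+:8] cnt=158 & 0xff = 0x9e; word=0x09e6
[12+:3] ver=-4 & 0x7 = 0x4; word=0x49e6
[15+:1] kind=0 & 0x1 = 0x0; word=0x49e6
word = 0x49e6 → little-endian bytes:
  [0]=0xe6  [1]=0x49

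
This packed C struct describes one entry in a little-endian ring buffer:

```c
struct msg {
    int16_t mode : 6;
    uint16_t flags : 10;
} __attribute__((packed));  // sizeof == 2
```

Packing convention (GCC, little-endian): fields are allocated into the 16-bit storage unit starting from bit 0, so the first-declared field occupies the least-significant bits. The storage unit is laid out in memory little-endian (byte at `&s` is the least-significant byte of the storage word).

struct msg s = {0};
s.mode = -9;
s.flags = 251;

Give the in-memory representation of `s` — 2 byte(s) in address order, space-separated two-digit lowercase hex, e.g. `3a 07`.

f7 3e

mode:6 = -9 → 0x37 << 0 → word 0x0037
flags:10 = 251 → 0xfb << 6 → word 0x3ef7
word = 0x3ef7 → little-endian bytes:
  [0]=0xf7  [1]=0x3e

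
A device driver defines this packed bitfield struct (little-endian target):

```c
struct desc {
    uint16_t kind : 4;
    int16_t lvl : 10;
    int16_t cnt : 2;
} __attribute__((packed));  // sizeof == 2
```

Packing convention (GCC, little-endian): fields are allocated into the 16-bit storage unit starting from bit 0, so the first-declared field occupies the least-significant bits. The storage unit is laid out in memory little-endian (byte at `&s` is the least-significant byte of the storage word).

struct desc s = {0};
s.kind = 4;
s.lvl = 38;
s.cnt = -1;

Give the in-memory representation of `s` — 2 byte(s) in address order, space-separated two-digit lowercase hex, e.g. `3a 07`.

kind:4 = 4 → 0x4 << 0 → word 0x0004
lvl:10 = 38 → 0x26 << 4 → word 0x0264
cnt:2 = -1 → 0x3 << 14 → word 0xc264
word = 0xc264 → little-endian bytes:
  [0]=0x64  [1]=0xc2

64 c2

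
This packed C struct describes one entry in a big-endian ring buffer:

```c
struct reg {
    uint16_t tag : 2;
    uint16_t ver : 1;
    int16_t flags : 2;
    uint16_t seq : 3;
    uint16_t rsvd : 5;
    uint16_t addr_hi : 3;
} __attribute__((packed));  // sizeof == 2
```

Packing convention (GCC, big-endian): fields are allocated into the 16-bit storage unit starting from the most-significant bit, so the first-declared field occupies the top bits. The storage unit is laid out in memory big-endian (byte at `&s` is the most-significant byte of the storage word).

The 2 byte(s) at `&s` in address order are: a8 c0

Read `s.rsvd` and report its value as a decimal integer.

24

[0]=0xa8 [1]=0xc0 (big-endian) → word 0xa8c0
tag:2 @ bit 14 → (0xa8c0>>14)&0x3 = 0x2
ver:1 @ bit 13 → (0xa8c0>>13)&0x1 = 0x1
flags:2 @ bit 11 → (0xa8c0>>11)&0x3 = 0x1
seq:3 @ bit 8 → (0xa8c0>>8)&0x7 = 0x0
rsvd:5 @ bit 3 → (0xa8c0>>3)&0x1f = 0x18  ←
addr_hi:3 @ bit 0 → (0xa8c0>>0)&0x7 = 0x0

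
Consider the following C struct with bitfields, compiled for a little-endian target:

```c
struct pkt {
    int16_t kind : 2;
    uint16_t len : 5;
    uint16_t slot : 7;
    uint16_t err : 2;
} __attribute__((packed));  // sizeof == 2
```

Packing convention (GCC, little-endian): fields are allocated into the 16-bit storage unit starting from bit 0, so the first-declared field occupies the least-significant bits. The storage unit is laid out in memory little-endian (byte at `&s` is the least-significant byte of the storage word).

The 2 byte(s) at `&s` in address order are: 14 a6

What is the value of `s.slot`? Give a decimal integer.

[0]=0x14 [1]=0xa6 (little-endian) → word 0xa614
kind [0+:2] = (word>>0) & 0x3 = 0
len [2+:5] = (word>>2) & 0x1f = 5
slot [7+:7] = (word>>7) & 0x7f = 76  ←
err [14+:2] = (word>>14) & 0x3 = 2

76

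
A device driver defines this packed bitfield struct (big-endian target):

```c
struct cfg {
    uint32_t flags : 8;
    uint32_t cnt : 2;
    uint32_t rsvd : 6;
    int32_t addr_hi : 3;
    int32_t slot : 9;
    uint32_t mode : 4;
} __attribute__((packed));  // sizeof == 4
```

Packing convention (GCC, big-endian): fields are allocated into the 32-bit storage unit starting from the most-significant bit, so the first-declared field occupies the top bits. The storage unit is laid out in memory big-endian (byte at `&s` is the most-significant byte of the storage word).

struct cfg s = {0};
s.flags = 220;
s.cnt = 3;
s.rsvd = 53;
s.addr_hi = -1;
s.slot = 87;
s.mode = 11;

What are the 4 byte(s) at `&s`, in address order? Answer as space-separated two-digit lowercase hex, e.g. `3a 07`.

[24+:8] flags=220 & 0xff = 0xdc; word=0xdc000000
[22+:2] cnt=3 & 0x3 = 0x3; word=0xdcc00000
[16+:6] rsvd=53 & 0x3f = 0x35; word=0xdcf50000
[13+:3] addr_hi=-1 & 0x7 = 0x7; word=0xdcf5e000
[4+:9] slot=87 & 0x1ff = 0x57; word=0xdcf5e570
[0+:4] mode=11 & 0xf = 0xb; word=0xdcf5e57b
word = 0xdcf5e57b → big-endian bytes:
  [0]=0xdc  [1]=0xf5  [2]=0xe5  [3]=0x7b

dc f5 e5 7b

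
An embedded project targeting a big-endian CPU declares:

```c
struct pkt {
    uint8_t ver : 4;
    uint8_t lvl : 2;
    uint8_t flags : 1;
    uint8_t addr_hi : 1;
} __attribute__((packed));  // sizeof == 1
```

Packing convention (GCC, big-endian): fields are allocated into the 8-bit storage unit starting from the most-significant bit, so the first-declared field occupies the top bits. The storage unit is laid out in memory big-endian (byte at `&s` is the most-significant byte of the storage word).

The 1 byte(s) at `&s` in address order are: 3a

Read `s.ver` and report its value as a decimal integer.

[0]=0x3a (big-endian) → word 0x3a
ver:4 @ bit 4 → (0x3a>>4)&0xf = 0x3  ←
lvl:2 @ bit 2 → (0x3a>>2)&0x3 = 0x2
flags:1 @ bit 1 → (0x3a>>1)&0x1 = 0x1
addr_hi:1 @ bit 0 → (0x3a>>0)&0x1 = 0x0

3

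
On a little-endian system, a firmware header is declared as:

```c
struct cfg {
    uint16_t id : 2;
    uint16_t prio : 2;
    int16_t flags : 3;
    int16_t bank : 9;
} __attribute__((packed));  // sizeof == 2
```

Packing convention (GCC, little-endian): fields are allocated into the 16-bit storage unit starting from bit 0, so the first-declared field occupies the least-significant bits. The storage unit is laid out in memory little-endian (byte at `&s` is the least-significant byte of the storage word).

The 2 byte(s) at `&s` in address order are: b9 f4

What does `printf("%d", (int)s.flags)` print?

3

[0]=0xb9 [1]=0xf4 (little-endian) → word 0xf4b9
id:2 @ bit 0 → (0xf4b9>>0)&0x3 = 0x1
prio:2 @ bit 2 → (0xf4b9>>2)&0x3 = 0x2
flags:3 @ bit 4 → (0xf4b9>>4)&0x7 = 0x3  ←
bank:9 @ bit 7 → (0xf4b9>>7)&0x1ff = 0x1e9
flags signed 3b, MSB=0: value = 3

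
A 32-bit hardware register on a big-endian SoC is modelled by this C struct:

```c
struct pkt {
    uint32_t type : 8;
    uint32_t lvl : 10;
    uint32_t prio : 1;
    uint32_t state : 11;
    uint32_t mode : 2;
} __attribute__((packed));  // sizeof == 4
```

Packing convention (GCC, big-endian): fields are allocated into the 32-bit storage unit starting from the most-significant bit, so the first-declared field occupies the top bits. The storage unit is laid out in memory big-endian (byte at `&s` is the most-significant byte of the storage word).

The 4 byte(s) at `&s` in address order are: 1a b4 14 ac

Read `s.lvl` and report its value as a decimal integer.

[0]=0x1a [1]=0xb4 [2]=0x14 [3]=0xac (big-endian) → word 0x1ab414ac
type [24+:8] = (word>>24) & 0xff = 26
lvl [14+:10] = (word>>14) & 0x3ff = 720  ←
prio [13+:1] = (word>>13) & 0x1 = 0
state [2+:11] = (word>>2) & 0x7ff = 1323
mode [0+:2] = (word>>0) & 0x3 = 0

720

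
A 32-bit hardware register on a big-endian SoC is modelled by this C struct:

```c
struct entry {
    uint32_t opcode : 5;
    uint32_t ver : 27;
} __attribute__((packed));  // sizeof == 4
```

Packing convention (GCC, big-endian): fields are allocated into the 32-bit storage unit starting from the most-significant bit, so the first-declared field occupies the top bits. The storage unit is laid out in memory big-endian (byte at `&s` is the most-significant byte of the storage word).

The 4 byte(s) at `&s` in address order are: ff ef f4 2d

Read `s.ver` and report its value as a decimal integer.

[0]=0xff [1]=0xef [2]=0xf4 [3]=0x2d (big-endian) → word 0xffeff42d
opcode:5 @ bit 27 → (0xffeff42d>>27)&0x1f = 0x1f
ver:27 @ bit 0 → (0xffeff42d>>0)&0x7ffffff = 0x7eff42d  ←

133166125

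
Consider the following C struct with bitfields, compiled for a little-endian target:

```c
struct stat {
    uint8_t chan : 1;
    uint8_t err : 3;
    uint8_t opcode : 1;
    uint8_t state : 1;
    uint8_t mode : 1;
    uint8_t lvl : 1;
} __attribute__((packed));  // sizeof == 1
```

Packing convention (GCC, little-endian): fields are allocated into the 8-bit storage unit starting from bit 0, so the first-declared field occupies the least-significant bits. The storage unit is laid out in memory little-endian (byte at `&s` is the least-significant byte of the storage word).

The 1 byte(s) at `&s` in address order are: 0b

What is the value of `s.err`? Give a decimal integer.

[0]=0x0b (little-endian) → word 0x0b
chan [0+:1] = (word>>0) & 0x1 = 1
err [1+:3] = (word>>1) & 0x7 = 5  ←
opcode [4+:1] = (word>>4) & 0x1 = 0
state [5+:1] = (word>>5) & 0x1 = 0
mode [6+:1] = (word>>6) & 0x1 = 0
lvl [7+:1] = (word>>7) & 0x1 = 0

5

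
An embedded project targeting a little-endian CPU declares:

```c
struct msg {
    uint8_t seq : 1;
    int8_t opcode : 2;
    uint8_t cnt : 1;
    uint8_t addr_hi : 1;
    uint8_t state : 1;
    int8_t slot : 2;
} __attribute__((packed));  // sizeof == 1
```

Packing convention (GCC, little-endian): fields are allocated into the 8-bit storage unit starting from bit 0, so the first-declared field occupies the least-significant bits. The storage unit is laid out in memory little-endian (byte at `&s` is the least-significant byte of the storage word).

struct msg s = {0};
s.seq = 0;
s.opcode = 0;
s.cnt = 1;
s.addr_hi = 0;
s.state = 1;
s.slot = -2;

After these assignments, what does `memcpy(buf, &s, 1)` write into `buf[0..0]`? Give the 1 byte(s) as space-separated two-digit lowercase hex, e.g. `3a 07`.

[0+:1] seq=0 & 0x1 = 0x0; word=0x00
[1+:2] opcode=0 & 0x3 = 0x0; word=0x00
[3+:1] cnt=1 & 0x1 = 0x1; word=0x08
[4+:1] addr_hi=0 & 0x1 = 0x0; word=0x08
[5+:1] state=1 & 0x1 = 0x1; word=0x28
[6+:2] slot=-2 & 0x3 = 0x2; word=0xa8
word = 0xa8 → little-endian bytes:
  [0]=0xa8

a8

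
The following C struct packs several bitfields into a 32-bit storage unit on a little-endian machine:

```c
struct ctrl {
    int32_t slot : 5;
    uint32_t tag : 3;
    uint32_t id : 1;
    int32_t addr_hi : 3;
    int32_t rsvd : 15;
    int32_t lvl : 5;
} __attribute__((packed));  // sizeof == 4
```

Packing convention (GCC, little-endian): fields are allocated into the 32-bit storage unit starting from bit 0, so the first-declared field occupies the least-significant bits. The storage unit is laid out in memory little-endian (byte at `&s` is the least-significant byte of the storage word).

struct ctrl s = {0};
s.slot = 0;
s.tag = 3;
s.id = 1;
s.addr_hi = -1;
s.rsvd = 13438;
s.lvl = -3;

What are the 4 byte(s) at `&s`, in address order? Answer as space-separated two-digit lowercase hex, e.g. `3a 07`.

60 ef 47 eb

slot:5 = 0 → 0x0 << 0 → word 0x00000000
tag:3 = 3 → 0x3 << 5 → word 0x00000060
id:1 = 1 → 0x1 << 8 → word 0x00000160
addr_hi:3 = -1 → 0x7 << 9 → word 0x00000f60
rsvd:15 = 13438 → 0x347e << 12 → word 0x0347ef60
lvl:5 = -3 → 0x1d << 27 → word 0xeb47ef60
word = 0xeb47ef60 → little-endian bytes:
  [0]=0x60  [1]=0xef  [2]=0x47  [3]=0xeb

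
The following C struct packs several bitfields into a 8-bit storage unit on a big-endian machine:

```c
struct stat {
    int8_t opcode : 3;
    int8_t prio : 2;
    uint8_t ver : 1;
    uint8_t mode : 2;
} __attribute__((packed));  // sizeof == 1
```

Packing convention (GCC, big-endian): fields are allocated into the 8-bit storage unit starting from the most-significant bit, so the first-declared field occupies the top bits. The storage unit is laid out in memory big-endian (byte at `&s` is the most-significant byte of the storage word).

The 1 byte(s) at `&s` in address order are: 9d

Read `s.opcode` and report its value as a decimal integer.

[0]=0x9d (big-endian) → word 0x9d
opcode [5+:3] = (word>>5) & 0x7 = 4  ←
prio [3+:2] = (word>>3) & 0x3 = 3
ver [2+:1] = (word>>2) & 0x1 = 1
mode [0+:2] = (word>>0) & 0x3 = 1
opcode signed 3b, MSB=1: 4 - 8 = -4

-4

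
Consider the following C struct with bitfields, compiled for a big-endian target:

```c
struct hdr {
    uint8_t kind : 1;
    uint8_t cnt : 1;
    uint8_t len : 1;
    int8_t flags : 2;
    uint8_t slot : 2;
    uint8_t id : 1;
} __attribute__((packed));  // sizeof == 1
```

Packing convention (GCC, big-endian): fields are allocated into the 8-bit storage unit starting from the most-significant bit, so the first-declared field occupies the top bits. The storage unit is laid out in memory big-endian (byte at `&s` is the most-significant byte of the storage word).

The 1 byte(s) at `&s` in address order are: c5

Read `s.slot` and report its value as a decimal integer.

[0]=0xc5 (big-endian) → word 0xc5
kind:1 @ bit 7 → (0xc5>>7)&0x1 = 0x1
cnt:1 @ bit 6 → (0xc5>>6)&0x1 = 0x1
len:1 @ bit 5 → (0xc5>>5)&0x1 = 0x0
flags:2 @ bit 3 → (0xc5>>3)&0x3 = 0x0
slot:2 @ bit 1 → (0xc5>>1)&0x3 = 0x2  ←
id:1 @ bit 0 → (0xc5>>0)&0x1 = 0x1

2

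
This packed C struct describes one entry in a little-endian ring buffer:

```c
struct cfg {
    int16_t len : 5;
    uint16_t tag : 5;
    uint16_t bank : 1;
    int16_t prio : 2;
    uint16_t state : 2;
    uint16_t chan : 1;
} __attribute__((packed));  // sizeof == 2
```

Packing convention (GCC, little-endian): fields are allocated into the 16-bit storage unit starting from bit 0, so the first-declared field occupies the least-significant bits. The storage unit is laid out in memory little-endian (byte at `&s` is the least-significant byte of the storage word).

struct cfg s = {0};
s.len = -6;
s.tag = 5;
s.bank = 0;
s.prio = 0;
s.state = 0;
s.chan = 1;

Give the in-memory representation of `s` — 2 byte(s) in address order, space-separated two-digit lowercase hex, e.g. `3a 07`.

[0+:5] len=-6 & 0x1f = 0x1a; word=0x001a
[5+:5] tag=5 & 0x1f = 0x5; word=0x00ba
[10+:1] bank=0 & 0x1 = 0x0; word=0x00ba
[11+:2] prio=0 & 0x3 = 0x0; word=0x00ba
[13+:2] state=0 & 0x3 = 0x0; word=0x00ba
[15+:1] chan=1 & 0x1 = 0x1; word=0x80ba
word = 0x80ba → little-endian bytes:
  [0]=0xba  [1]=0x80

ba 80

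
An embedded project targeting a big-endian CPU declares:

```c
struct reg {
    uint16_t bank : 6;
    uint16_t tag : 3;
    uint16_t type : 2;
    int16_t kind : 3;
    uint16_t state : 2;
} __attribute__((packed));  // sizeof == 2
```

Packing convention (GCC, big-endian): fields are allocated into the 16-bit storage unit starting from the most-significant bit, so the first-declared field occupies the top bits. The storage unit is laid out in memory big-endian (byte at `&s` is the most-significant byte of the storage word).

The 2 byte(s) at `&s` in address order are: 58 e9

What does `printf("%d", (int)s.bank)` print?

22

[0]=0x58 [1]=0xe9 (big-endian) → word 0x58e9
bank:6 @ bit 10 → (0x58e9>>10)&0x3f = 0x16  ←
tag:3 @ bit 7 → (0x58e9>>7)&0x7 = 0x1
type:2 @ bit 5 → (0x58e9>>5)&0x3 = 0x3
kind:3 @ bit 2 → (0x58e9>>2)&0x7 = 0x2
state:2 @ bit 0 → (0x58e9>>0)&0x3 = 0x1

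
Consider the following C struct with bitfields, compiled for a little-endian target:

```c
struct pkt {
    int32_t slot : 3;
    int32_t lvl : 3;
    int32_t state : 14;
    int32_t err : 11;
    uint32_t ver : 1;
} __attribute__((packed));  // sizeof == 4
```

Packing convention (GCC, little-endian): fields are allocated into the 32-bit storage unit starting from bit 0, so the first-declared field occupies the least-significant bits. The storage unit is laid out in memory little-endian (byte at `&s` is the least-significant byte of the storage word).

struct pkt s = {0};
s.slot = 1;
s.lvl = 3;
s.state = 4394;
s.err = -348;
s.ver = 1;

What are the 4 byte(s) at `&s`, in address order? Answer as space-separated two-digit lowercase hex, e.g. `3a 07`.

[0+:3] slot=1 & 0x7 = 0x1; word=0x00000001
[3+:3] lvl=3 & 0x7 = 0x3; word=0x00000019
[6+:14] state=4394 & 0x3fff = 0x112a; word=0x00044a99
[20+:11] err=-348 & 0x7ff = 0x6a4; word=0x6a444a99
[31+:1] ver=1 & 0x1 = 0x1; word=0xea444a99
word = 0xea444a99 → little-endian bytes:
  [0]=0x99  [1]=0x4a  [2]=0x44  [3]=0xea

99 4a 44 ea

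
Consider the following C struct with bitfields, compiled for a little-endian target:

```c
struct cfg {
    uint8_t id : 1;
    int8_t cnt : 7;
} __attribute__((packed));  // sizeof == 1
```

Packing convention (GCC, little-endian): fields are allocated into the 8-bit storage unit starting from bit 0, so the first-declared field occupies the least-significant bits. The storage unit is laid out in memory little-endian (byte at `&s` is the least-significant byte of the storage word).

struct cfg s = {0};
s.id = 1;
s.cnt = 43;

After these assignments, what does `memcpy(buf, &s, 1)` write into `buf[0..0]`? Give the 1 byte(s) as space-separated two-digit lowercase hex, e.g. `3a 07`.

57

id:1 = 1 → 0x1 << 0 → word 0x01
cnt:7 = 43 → 0x2b << 1 → word 0x57
word = 0x57 → little-endian bytes:
  [0]=0x57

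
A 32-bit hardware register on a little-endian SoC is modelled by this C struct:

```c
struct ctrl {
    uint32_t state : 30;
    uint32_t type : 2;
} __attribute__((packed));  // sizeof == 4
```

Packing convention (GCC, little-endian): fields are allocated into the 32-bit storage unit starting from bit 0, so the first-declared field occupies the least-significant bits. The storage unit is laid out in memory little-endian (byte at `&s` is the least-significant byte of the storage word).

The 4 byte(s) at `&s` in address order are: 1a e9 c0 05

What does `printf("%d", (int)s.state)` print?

96528666

[0]=0x1a [1]=0xe9 [2]=0xc0 [3]=0x05 (little-endian) → word 0x05c0e91a
state:30 @ bit 0 → (0x05c0e91a>>0)&0x3fffffff = 0x5c0e91a  ←
type:2 @ bit 30 → (0x05c0e91a>>30)&0x3 = 0x0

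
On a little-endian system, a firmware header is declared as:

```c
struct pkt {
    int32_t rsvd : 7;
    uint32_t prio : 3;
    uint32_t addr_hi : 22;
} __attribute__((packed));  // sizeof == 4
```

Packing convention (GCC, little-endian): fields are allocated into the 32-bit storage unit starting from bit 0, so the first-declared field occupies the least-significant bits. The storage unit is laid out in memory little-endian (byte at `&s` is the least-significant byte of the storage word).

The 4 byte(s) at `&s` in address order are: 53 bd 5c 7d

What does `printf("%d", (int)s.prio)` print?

2

[0]=0x53 [1]=0xbd [2]=0x5c [3]=0x7d (little-endian) → word 0x7d5cbd53
rsvd [0+:7] = (word>>0) & 0x7f = 83
prio [7+:3] = (word>>7) & 0x7 = 2  ←
addr_hi [10+:22] = (word>>10) & 0x3fffff = 2053935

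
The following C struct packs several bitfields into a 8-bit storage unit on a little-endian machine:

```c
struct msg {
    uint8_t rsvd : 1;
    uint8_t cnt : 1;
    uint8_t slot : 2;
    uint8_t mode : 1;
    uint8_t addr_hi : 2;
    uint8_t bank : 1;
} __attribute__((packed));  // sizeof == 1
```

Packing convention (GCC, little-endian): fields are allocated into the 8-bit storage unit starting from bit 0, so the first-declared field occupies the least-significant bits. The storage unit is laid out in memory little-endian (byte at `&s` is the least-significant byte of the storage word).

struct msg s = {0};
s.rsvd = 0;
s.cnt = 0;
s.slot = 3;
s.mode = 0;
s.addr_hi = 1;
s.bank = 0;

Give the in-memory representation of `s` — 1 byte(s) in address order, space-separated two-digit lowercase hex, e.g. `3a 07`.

rsvd (1b) val=0 bits=0x0 at bit 0: 0x00
cnt (1b) val=0 bits=0x0 at bit 1: 0x00
slot (2b) val=3 bits=0x3 at bit 2: 0x0c
mode (1b) val=0 bits=0x0 at bit 4: 0x0c
addr_hi (2b) val=1 bits=0x1 at bit 5: 0x2c
bank (1b) val=0 bits=0x0 at bit 7: 0x2c
word = 0x2c → little-endian bytes:
  [0]=0x2c

2c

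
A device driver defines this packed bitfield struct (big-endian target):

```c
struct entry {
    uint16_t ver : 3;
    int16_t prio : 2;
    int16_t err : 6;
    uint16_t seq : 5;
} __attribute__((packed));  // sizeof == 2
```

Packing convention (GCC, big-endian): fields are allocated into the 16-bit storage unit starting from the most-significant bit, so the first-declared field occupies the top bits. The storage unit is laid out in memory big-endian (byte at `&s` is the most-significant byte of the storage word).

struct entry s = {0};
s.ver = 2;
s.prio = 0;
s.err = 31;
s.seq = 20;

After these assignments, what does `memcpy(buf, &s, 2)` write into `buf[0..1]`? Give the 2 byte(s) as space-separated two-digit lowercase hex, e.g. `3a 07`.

[13+:3] ver=2 & 0x7 = 0x2; word=0x4000
[11+:2] prio=0 & 0x3 = 0x0; word=0x4000
[5+:6] err=31 & 0x3f = 0x1f; word=0x43e0
[0+:5] seq=20 & 0x1f = 0x14; word=0x43f4
word = 0x43f4 → big-endian bytes:
  [0]=0x43  [1]=0xf4

43 f4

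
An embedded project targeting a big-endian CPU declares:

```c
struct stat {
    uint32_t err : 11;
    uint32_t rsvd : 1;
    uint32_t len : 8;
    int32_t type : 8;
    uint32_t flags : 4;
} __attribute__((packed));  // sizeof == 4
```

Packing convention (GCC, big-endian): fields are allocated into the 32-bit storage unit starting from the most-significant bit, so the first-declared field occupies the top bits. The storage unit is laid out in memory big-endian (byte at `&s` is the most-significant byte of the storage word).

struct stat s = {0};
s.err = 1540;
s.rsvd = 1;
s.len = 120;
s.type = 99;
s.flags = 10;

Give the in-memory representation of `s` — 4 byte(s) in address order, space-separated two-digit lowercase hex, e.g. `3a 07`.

c0 97 86 3a

err (11b) val=1540 bits=0x604 at bit 21: 0xc0800000
rsvd (1b) val=1 bits=0x1 at bit 20: 0xc0900000
len (8b) val=120 bits=0x78 at bit 12: 0xc0978000
type (8b) val=99 bits=0x63 at bit 4: 0xc0978630
flags (4b) val=10 bits=0xa at bit 0: 0xc097863a
word = 0xc097863a → big-endian bytes:
  [0]=0xc0  [1]=0x97  [2]=0x86  [3]=0x3a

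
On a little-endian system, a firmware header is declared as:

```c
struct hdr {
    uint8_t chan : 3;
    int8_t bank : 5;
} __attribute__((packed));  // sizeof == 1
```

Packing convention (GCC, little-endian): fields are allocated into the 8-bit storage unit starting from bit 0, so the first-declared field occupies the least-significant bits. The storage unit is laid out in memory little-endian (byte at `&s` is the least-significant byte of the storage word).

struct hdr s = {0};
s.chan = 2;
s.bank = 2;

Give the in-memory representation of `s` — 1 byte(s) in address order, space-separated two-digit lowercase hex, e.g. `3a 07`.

12

chan (3b) val=2 bits=0x2 at bit 0: 0x02
bank (5b) val=2 bits=0x2 at bit 3: 0x12
word = 0x12 → little-endian bytes:
  [0]=0x12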